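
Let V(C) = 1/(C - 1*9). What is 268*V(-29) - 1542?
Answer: -29432/19 ≈ -1549.1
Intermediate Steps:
V(C) = 1/(-9 + C) (V(C) = 1/(C - 9) = 1/(-9 + C))
268*V(-29) - 1542 = 268/(-9 - 29) - 1542 = 268/(-38) - 1542 = 268*(-1/38) - 1542 = -134/19 - 1542 = -29432/19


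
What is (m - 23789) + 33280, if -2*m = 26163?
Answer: -7181/2 ≈ -3590.5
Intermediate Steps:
m = -26163/2 (m = -1/2*26163 = -26163/2 ≈ -13082.)
(m - 23789) + 33280 = (-26163/2 - 23789) + 33280 = -73741/2 + 33280 = -7181/2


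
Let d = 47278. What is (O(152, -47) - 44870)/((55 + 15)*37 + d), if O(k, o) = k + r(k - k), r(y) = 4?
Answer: -22357/24934 ≈ -0.89665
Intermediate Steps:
O(k, o) = 4 + k (O(k, o) = k + 4 = 4 + k)
(O(152, -47) - 44870)/((55 + 15)*37 + d) = ((4 + 152) - 44870)/((55 + 15)*37 + 47278) = (156 - 44870)/(70*37 + 47278) = -44714/(2590 + 47278) = -44714/49868 = -44714*1/49868 = -22357/24934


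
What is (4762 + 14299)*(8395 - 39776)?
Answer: -598153241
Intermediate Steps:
(4762 + 14299)*(8395 - 39776) = 19061*(-31381) = -598153241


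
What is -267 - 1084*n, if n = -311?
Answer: 336857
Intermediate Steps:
-267 - 1084*n = -267 - 1084*(-311) = -267 + 337124 = 336857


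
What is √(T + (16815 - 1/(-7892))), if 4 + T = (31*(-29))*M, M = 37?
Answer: I*√256172708059/3946 ≈ 128.27*I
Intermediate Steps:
T = -33267 (T = -4 + (31*(-29))*37 = -4 - 899*37 = -4 - 33263 = -33267)
√(T + (16815 - 1/(-7892))) = √(-33267 + (16815 - 1/(-7892))) = √(-33267 + (16815 - 1*(-1/7892))) = √(-33267 + (16815 + 1/7892)) = √(-33267 + 132703981/7892) = √(-129839183/7892) = I*√256172708059/3946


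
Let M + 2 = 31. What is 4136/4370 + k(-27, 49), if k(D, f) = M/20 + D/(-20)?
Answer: 8186/2185 ≈ 3.7465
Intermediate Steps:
M = 29 (M = -2 + 31 = 29)
k(D, f) = 29/20 - D/20 (k(D, f) = 29/20 + D/(-20) = 29*(1/20) + D*(-1/20) = 29/20 - D/20)
4136/4370 + k(-27, 49) = 4136/4370 + (29/20 - 1/20*(-27)) = 4136*(1/4370) + (29/20 + 27/20) = 2068/2185 + 14/5 = 8186/2185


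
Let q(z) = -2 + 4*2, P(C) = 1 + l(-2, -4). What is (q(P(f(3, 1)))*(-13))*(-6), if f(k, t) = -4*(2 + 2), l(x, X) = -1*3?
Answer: 468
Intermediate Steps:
l(x, X) = -3
f(k, t) = -16 (f(k, t) = -4*4 = -16)
P(C) = -2 (P(C) = 1 - 3 = -2)
q(z) = 6 (q(z) = -2 + 8 = 6)
(q(P(f(3, 1)))*(-13))*(-6) = (6*(-13))*(-6) = -78*(-6) = 468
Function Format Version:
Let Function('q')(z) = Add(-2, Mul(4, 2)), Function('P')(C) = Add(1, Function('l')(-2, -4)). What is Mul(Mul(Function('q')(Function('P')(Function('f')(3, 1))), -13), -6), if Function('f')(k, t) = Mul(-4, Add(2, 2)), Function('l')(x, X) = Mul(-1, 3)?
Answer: 468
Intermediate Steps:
Function('l')(x, X) = -3
Function('f')(k, t) = -16 (Function('f')(k, t) = Mul(-4, 4) = -16)
Function('P')(C) = -2 (Function('P')(C) = Add(1, -3) = -2)
Function('q')(z) = 6 (Function('q')(z) = Add(-2, 8) = 6)
Mul(Mul(Function('q')(Function('P')(Function('f')(3, 1))), -13), -6) = Mul(Mul(6, -13), -6) = Mul(-78, -6) = 468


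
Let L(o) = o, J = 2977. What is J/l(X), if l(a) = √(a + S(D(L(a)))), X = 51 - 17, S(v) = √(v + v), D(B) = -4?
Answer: 2977*√2/(2*√(17 + I*√2)) ≈ 509.23 - 21.145*I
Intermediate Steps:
S(v) = √2*√v (S(v) = √(2*v) = √2*√v)
X = 34
l(a) = √(a + 2*I*√2) (l(a) = √(a + √2*√(-4)) = √(a + √2*(2*I)) = √(a + 2*I*√2))
J/l(X) = 2977/(√(34 + 2*I*√2)) = 2977/√(34 + 2*I*√2)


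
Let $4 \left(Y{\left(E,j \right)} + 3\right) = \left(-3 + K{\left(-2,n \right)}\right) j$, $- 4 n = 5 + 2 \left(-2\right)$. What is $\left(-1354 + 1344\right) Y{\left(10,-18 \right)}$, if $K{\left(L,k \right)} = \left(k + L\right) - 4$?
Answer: $- \frac{1545}{4} \approx -386.25$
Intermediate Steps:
$n = - \frac{1}{4}$ ($n = - \frac{5 + 2 \left(-2\right)}{4} = - \frac{5 - 4}{4} = \left(- \frac{1}{4}\right) 1 = - \frac{1}{4} \approx -0.25$)
$K{\left(L,k \right)} = -4 + L + k$ ($K{\left(L,k \right)} = \left(L + k\right) - 4 = -4 + L + k$)
$Y{\left(E,j \right)} = -3 - \frac{37 j}{16}$ ($Y{\left(E,j \right)} = -3 + \frac{\left(-3 - \frac{25}{4}\right) j}{4} = -3 + \frac{\left(- \frac{37}{4}\right) j}{4} = -3 - \frac{37 j}{16}$)
$\left(-1354 + 1344\right) Y{\left(10,-18 \right)} = \left(-1354 + 1344\right) \left(-3 - - \frac{333}{8}\right) = - 10 \left(-3 + \frac{333}{8}\right) = \left(-10\right) \frac{309}{8} = - \frac{1545}{4}$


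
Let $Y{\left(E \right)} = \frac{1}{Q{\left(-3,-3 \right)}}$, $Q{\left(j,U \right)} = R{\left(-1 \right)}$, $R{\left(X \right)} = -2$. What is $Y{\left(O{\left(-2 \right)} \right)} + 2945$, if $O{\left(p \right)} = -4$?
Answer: $\frac{5889}{2} \approx 2944.5$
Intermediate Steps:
$Q{\left(j,U \right)} = -2$
$Y{\left(E \right)} = - \frac{1}{2}$ ($Y{\left(E \right)} = \frac{1}{-2} = - \frac{1}{2}$)
$Y{\left(O{\left(-2 \right)} \right)} + 2945 = - \frac{1}{2} + 2945 = \frac{5889}{2}$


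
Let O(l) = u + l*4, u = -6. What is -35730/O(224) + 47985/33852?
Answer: -5556311/143468 ≈ -38.729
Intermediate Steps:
O(l) = -6 + 4*l (O(l) = -6 + l*4 = -6 + 4*l)
-35730/O(224) + 47985/33852 = -35730/(-6 + 4*224) + 47985/33852 = -35730/(-6 + 896) + 47985*(1/33852) = -35730/890 + 2285/1612 = -35730*1/890 + 2285/1612 = -3573/89 + 2285/1612 = -5556311/143468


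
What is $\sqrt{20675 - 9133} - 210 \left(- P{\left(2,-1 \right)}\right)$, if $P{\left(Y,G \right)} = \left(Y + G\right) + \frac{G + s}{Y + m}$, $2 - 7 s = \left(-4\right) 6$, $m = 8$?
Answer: $267 + \sqrt{11542} \approx 374.43$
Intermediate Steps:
$s = \frac{26}{7}$ ($s = \frac{2}{7} - \frac{\left(-4\right) 6}{7} = \frac{2}{7} - - \frac{24}{7} = \frac{2}{7} + \frac{24}{7} = \frac{26}{7} \approx 3.7143$)
$P{\left(Y,G \right)} = G + Y + \frac{\frac{26}{7} + G}{8 + Y}$ ($P{\left(Y,G \right)} = \left(Y + G\right) + \frac{G + \frac{26}{7}}{Y + 8} = \left(G + Y\right) + \frac{\frac{26}{7} + G}{8 + Y} = G + Y + \frac{\frac{26}{7} + G}{8 + Y}$)
$\sqrt{20675 - 9133} - 210 \left(- P{\left(2,-1 \right)}\right) = \sqrt{20675 - 9133} - 210 \left(- \frac{\frac{26}{7} + 2^{2} + 8 \cdot 2 + 9 \left(-1\right) - 2}{8 + 2}\right) = \sqrt{11542} - 210 \left(- \frac{\frac{26}{7} + 4 + 16 - 9 - 2}{10}\right) = \sqrt{11542} - 210 \left(- \frac{89}{10 \cdot 7}\right) = \sqrt{11542} - 210 \left(\left(-1\right) \frac{89}{70}\right) = \sqrt{11542} - 210 \left(- \frac{89}{70}\right) = \sqrt{11542} - -267 = \sqrt{11542} + 267 = 267 + \sqrt{11542}$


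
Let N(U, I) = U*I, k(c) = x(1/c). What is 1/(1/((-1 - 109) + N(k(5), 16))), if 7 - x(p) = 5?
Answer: -78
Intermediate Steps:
x(p) = 2 (x(p) = 7 - 1*5 = 7 - 5 = 2)
k(c) = 2
N(U, I) = I*U
1/(1/((-1 - 109) + N(k(5), 16))) = 1/(1/((-1 - 109) + 16*2)) = 1/(1/(-110 + 32)) = 1/(1/(-78)) = 1/(-1/78) = -78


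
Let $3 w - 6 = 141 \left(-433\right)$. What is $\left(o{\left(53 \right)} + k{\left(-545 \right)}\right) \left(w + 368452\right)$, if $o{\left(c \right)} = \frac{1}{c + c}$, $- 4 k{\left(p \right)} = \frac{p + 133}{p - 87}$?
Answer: $- \frac{1790293729}{33496} \approx -53448.0$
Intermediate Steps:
$k{\left(p \right)} = - \frac{133 + p}{4 \left(-87 + p\right)}$ ($k{\left(p \right)} = - \frac{\left(p + 133\right) \frac{1}{p - 87}}{4} = - \frac{\left(133 + p\right) \frac{1}{-87 + p}}{4} = - \frac{\frac{1}{-87 + p} \left(133 + p\right)}{4} = - \frac{133 + p}{4 \left(-87 + p\right)}$)
$o{\left(c \right)} = \frac{1}{2 c}$
$w = -20349$ ($w = 2 + \frac{141 \left(-433\right)}{3} = 2 + \frac{1}{3} \left(-61053\right) = 2 - 20351 = -20349$)
$\left(o{\left(53 \right)} + k{\left(-545 \right)}\right) \left(w + 368452\right) = \left(\frac{1}{2 \cdot 53} + \frac{-133 - -545}{4 \left(-87 - 545\right)}\right) \left(-20349 + 368452\right) = \left(\frac{1}{2} \cdot \frac{1}{53} + \frac{-133 + 545}{4 \left(-632\right)}\right) 348103 = \left(\frac{1}{106} + \frac{1}{4} \left(- \frac{1}{632}\right) 412\right) 348103 = \left(\frac{1}{106} - \frac{103}{632}\right) 348103 = \left(- \frac{5143}{33496}\right) 348103 = - \frac{1790293729}{33496}$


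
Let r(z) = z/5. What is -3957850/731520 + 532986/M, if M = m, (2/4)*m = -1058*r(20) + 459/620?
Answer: -13124882329405/191905566912 ≈ -68.392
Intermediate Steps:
r(z) = z/5 (r(z) = z*(⅕) = z/5)
m = -2623381/310 (m = 2*(-1058*20/5 + 459/620) = 2*(-1058*4 + 459*(1/620)) = 2*(-4232 + 459/620) = 2*(-2623381/620) = -2623381/310 ≈ -8462.5)
M = -2623381/310 ≈ -8462.5
-3957850/731520 + 532986/M = -3957850/731520 + 532986/(-2623381/310) = -3957850*1/731520 + 532986*(-310/2623381) = -395785/73152 - 165225660/2623381 = -13124882329405/191905566912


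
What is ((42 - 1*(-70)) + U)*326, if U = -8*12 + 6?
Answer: 7172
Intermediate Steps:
U = -90 (U = -96 + 6 = -90)
((42 - 1*(-70)) + U)*326 = ((42 - 1*(-70)) - 90)*326 = ((42 + 70) - 90)*326 = (112 - 90)*326 = 22*326 = 7172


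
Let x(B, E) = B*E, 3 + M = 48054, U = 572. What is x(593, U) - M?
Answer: 291145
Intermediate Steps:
M = 48051 (M = -3 + 48054 = 48051)
x(593, U) - M = 593*572 - 1*48051 = 339196 - 48051 = 291145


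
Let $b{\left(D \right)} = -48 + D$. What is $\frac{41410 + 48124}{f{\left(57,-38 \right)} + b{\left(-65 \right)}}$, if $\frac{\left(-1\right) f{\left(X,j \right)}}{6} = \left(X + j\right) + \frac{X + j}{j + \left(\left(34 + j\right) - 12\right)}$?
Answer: $- \frac{402903}{1012} \approx -398.13$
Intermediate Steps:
$f{\left(X,j \right)} = - 6 X - 6 j - \frac{6 \left(X + j\right)}{22 + 2 j}$ ($f{\left(X,j \right)} = - 6 \left(\left(X + j\right) + \frac{X + j}{j + \left(\left(34 + j\right) - 12\right)}\right) = - 6 \left(\left(X + j\right) + \frac{X + j}{j + \left(22 + j\right)}\right) = - 6 \left(\left(X + j\right) + \frac{X + j}{22 + 2 j}\right) = - 6 \left(X + j + \frac{X + j}{22 + 2 j}\right) = - 6 X - 6 j - \frac{6 \left(X + j\right)}{22 + 2 j}$)
$\frac{41410 + 48124}{f{\left(57,-38 \right)} + b{\left(-65 \right)}} = \frac{41410 + 48124}{\frac{3 \left(\left(-23\right) 57 - -874 - 2 \left(-38\right)^{2} - 114 \left(-38\right)\right)}{11 - 38} - 113} = \frac{89534}{\frac{3 \left(-1311 + 874 - 2888 + 4332\right)}{-27} - 113} = \frac{89534}{3 \left(- \frac{1}{27}\right) \left(-1311 + 874 - 2888 + 4332\right) - 113} = \frac{89534}{3 \left(- \frac{1}{27}\right) 1007 - 113} = \frac{89534}{- \frac{1007}{9} - 113} = \frac{89534}{- \frac{2024}{9}} = 89534 \left(- \frac{9}{2024}\right) = - \frac{402903}{1012}$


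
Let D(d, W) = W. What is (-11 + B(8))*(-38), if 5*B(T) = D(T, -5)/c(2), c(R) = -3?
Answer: 1216/3 ≈ 405.33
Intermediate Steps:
B(T) = 1/3 (B(T) = (-5/(-3))/5 = (-5*(-1/3))/5 = (1/5)*(5/3) = 1/3)
(-11 + B(8))*(-38) = (-11 + 1/3)*(-38) = -32/3*(-38) = 1216/3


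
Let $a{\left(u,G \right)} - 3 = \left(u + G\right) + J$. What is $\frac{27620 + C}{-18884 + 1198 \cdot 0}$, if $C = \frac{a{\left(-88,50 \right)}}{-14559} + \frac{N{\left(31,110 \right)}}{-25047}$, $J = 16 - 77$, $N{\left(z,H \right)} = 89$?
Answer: $- \frac{145969423609}{99800372628} \approx -1.4626$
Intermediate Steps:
$J = -61$ ($J = 16 - 77 = -61$)
$a{\left(u,G \right)} = -58 + G + u$ ($a{\left(u,G \right)} = 3 - \left(61 - G - u\right) = 3 + \left(-61 + G + u\right) = -58 + G + u$)
$C = \frac{16069}{5284917}$ ($C = \frac{-58 + 50 - 88}{-14559} + \frac{89}{-25047} = \left(-96\right) \left(- \frac{1}{14559}\right) + 89 \left(- \frac{1}{25047}\right) = \frac{32}{4853} - \frac{89}{25047} = \frac{16069}{5284917} \approx 0.0030405$)
$\frac{27620 + C}{-18884 + 1198 \cdot 0} = \frac{27620 + \frac{16069}{5284917}}{-18884 + 1198 \cdot 0} = \frac{145969423609}{5284917 \left(-18884 + 0\right)} = \frac{145969423609}{5284917 \left(-18884\right)} = \frac{145969423609}{5284917} \left(- \frac{1}{18884}\right) = - \frac{145969423609}{99800372628}$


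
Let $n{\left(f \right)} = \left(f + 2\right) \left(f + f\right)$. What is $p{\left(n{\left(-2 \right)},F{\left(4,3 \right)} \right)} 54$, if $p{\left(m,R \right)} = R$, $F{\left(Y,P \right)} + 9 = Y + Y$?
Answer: $-54$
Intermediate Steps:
$F{\left(Y,P \right)} = -9 + 2 Y$ ($F{\left(Y,P \right)} = -9 + \left(Y + Y\right) = -9 + 2 Y$)
$n{\left(f \right)} = 2 f \left(2 + f\right)$ ($n{\left(f \right)} = \left(2 + f\right) 2 f = 2 f \left(2 + f\right)$)
$p{\left(n{\left(-2 \right)},F{\left(4,3 \right)} \right)} 54 = \left(-9 + 2 \cdot 4\right) 54 = \left(-9 + 8\right) 54 = \left(-1\right) 54 = -54$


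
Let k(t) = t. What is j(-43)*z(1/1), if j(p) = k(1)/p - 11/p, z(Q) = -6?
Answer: -60/43 ≈ -1.3953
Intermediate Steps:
j(p) = -10/p (j(p) = 1/p - 11/p = -10/p)
j(-43)*z(1/1) = -10/(-43)*(-6) = -10*(-1/43)*(-6) = (10/43)*(-6) = -60/43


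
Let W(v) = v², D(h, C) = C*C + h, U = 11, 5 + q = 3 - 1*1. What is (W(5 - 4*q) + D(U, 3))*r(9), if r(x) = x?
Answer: 2781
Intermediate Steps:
q = -3 (q = -5 + (3 - 1*1) = -5 + (3 - 1) = -5 + 2 = -3)
D(h, C) = h + C² (D(h, C) = C² + h = h + C²)
(W(5 - 4*q) + D(U, 3))*r(9) = ((5 - 4*(-3))² + (11 + 3²))*9 = ((5 + 12)² + (11 + 9))*9 = (17² + 20)*9 = (289 + 20)*9 = 309*9 = 2781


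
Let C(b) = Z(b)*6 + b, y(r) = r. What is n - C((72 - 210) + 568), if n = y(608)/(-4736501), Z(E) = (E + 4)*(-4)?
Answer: 47298698378/4736501 ≈ 9986.0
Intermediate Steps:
Z(E) = -16 - 4*E (Z(E) = (4 + E)*(-4) = -16 - 4*E)
C(b) = -96 - 23*b (C(b) = (-16 - 4*b)*6 + b = (-96 - 24*b) + b = -96 - 23*b)
n = -608/4736501 (n = 608/(-4736501) = 608*(-1/4736501) = -608/4736501 ≈ -0.00012836)
n - C((72 - 210) + 568) = -608/4736501 - (-96 - 23*((72 - 210) + 568)) = -608/4736501 - (-96 - 23*(-138 + 568)) = -608/4736501 - (-96 - 23*430) = -608/4736501 - (-96 - 9890) = -608/4736501 - 1*(-9986) = -608/4736501 + 9986 = 47298698378/4736501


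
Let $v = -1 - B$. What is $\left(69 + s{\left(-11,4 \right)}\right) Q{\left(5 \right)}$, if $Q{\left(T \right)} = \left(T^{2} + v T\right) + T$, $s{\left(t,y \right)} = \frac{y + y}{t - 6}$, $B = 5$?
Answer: $0$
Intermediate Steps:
$s{\left(t,y \right)} = \frac{2 y}{-6 + t}$
$v = -6$ ($v = -1 - 5 = -6$)
$Q{\left(T \right)} = T^{2} - 5 T$ ($Q{\left(T \right)} = \left(T^{2} - 6 T\right) + T = T^{2} - 5 T$)
$\left(69 + s{\left(-11,4 \right)}\right) Q{\left(5 \right)} = \left(69 + 2 \cdot 4 \frac{1}{-6 - 11}\right) 5 \left(-5 + 5\right) = \left(69 + 2 \cdot 4 \frac{1}{-17}\right) 5 \cdot 0 = \left(69 + 2 \cdot 4 \left(- \frac{1}{17}\right)\right) 0 = \left(69 - \frac{8}{17}\right) 0 = \frac{1165}{17} \cdot 0 = 0$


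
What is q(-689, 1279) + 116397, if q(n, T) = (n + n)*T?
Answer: -1646065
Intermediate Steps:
q(n, T) = 2*T*n (q(n, T) = (2*n)*T = 2*T*n)
q(-689, 1279) + 116397 = 2*1279*(-689) + 116397 = -1762462 + 116397 = -1646065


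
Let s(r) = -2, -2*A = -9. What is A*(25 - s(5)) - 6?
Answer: 231/2 ≈ 115.50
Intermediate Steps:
A = 9/2 (A = -½*(-9) = 9/2 ≈ 4.5000)
A*(25 - s(5)) - 6 = 9*(25 - 1*(-2))/2 - 6 = 9*(25 + 2)/2 - 6 = (9/2)*27 - 6 = 243/2 - 6 = 231/2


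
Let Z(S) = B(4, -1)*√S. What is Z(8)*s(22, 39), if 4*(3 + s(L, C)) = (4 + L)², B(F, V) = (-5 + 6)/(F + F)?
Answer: 83*√2/2 ≈ 58.690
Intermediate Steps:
B(F, V) = 1/(2*F)
s(L, C) = -3 + (4 + L)²/4
Z(S) = √S/8 (Z(S) = ((½)/4)*√S = ((½)*(¼))*√S = √S/8)
Z(8)*s(22, 39) = (√8/8)*(-3 + (4 + 22)²/4) = ((2*√2)/8)*(-3 + (¼)*26²) = (√2/4)*(-3 + (¼)*676) = (√2/4)*(-3 + 169) = (√2/4)*166 = 83*√2/2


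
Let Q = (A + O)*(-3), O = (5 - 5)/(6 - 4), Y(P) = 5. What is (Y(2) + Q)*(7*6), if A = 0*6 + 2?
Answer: -42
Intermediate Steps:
O = 0 (O = 0/2 = 0*(1/2) = 0)
A = 2 (A = 0 + 2 = 2)
Q = -6 (Q = (2 + 0)*(-3) = 2*(-3) = -6)
(Y(2) + Q)*(7*6) = (5 - 6)*(7*6) = -1*42 = -42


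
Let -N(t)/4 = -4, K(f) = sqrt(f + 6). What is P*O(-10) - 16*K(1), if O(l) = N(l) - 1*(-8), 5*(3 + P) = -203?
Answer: -5232/5 - 16*sqrt(7) ≈ -1088.7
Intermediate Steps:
P = -218/5 (P = -3 + (1/5)*(-203) = -3 - 203/5 = -218/5 ≈ -43.600)
K(f) = sqrt(6 + f)
N(t) = 16 (N(t) = -4*(-4) = 16)
O(l) = 24 (O(l) = 16 - 1*(-8) = 16 + 8 = 24)
P*O(-10) - 16*K(1) = -218/5*24 - 16*sqrt(6 + 1) = -5232/5 - 16*sqrt(7)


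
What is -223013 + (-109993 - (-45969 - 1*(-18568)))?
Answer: -305605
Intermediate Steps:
-223013 + (-109993 - (-45969 - 1*(-18568))) = -223013 + (-109993 - (-45969 + 18568)) = -223013 + (-109993 - 1*(-27401)) = -223013 + (-109993 + 27401) = -223013 - 82592 = -305605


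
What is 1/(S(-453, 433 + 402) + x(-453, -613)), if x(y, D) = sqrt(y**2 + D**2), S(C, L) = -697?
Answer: 697/95169 + sqrt(580978)/95169 ≈ 0.015333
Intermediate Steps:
x(y, D) = sqrt(D**2 + y**2)
1/(S(-453, 433 + 402) + x(-453, -613)) = 1/(-697 + sqrt((-613)**2 + (-453)**2)) = 1/(-697 + sqrt(375769 + 205209)) = 1/(-697 + sqrt(580978))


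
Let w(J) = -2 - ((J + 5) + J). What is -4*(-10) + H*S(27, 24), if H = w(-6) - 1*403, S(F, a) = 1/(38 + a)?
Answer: 1041/31 ≈ 33.581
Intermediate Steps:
w(J) = -7 - 2*J (w(J) = -2 - ((5 + J) + J) = -2 - (5 + 2*J) = -2 + (-5 - 2*J) = -7 - 2*J)
H = -398 (H = (-7 - 2*(-6)) - 1*403 = (-7 + 12) - 403 = 5 - 403 = -398)
-4*(-10) + H*S(27, 24) = -4*(-10) - 398/(38 + 24) = 40 - 398/62 = 40 - 398*1/62 = 40 - 199/31 = 1041/31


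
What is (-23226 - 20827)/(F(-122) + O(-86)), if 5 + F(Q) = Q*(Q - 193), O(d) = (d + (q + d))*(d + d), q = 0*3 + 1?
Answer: -44053/67837 ≈ -0.64939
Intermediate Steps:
q = 1 (q = 0 + 1 = 1)
O(d) = 2*d*(1 + 2*d) (O(d) = (d + (1 + d))*(d + d) = (1 + 2*d)*(2*d) = 2*d*(1 + 2*d))
F(Q) = -5 + Q*(-193 + Q) (F(Q) = -5 + Q*(Q - 193) = -5 + Q*(-193 + Q))
(-23226 - 20827)/(F(-122) + O(-86)) = (-23226 - 20827)/((-5 + (-122)² - 193*(-122)) + 2*(-86)*(1 + 2*(-86))) = -44053/((-5 + 14884 + 23546) + 2*(-86)*(1 - 172)) = -44053/(38425 + 2*(-86)*(-171)) = -44053/(38425 + 29412) = -44053/67837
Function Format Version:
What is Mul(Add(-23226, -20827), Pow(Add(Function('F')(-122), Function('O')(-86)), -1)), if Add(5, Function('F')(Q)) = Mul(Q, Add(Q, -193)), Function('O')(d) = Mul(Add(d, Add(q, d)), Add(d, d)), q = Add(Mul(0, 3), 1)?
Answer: Rational(-44053, 67837) ≈ -0.64939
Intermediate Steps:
q = 1 (q = Add(0, 1) = 1)
Function('O')(d) = Mul(2, d, Add(1, Mul(2, d))) (Function('O')(d) = Mul(Add(d, Add(1, d)), Add(d, d)) = Mul(Add(1, Mul(2, d)), Mul(2, d)) = Mul(2, d, Add(1, Mul(2, d))))
Function('F')(Q) = Add(-5, Mul(Q, Add(-193, Q))) (Function('F')(Q) = Add(-5, Mul(Q, Add(Q, -193))) = Add(-5, Mul(Q, Add(-193, Q))))
Mul(Add(-23226, -20827), Pow(Add(Function('F')(-122), Function('O')(-86)), -1)) = Mul(Add(-23226, -20827), Pow(Add(Add(-5, Pow(-122, 2), Mul(-193, -122)), Mul(2, -86, Add(1, Mul(2, -86)))), -1)) = Mul(-44053, Pow(Add(Add(-5, 14884, 23546), Mul(2, -86, Add(1, -172))), -1)) = Mul(-44053, Pow(Add(38425, Mul(2, -86, -171)), -1)) = Mul(-44053, Pow(Add(38425, 29412), -1)) = Mul(-44053, Pow(67837, -1)) = Mul(-44053, Rational(1, 67837)) = Rational(-44053, 67837)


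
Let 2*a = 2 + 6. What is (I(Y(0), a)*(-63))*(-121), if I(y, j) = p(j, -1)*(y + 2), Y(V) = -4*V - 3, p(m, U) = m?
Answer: -30492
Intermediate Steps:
a = 4 (a = (2 + 6)/2 = (½)*8 = 4)
Y(V) = -3 - 4*V
I(y, j) = j*(2 + y) (I(y, j) = j*(y + 2) = j*(2 + y))
(I(Y(0), a)*(-63))*(-121) = ((4*(2 + (-3 - 4*0)))*(-63))*(-121) = ((4*(2 + (-3 + 0)))*(-63))*(-121) = ((4*(2 - 3))*(-63))*(-121) = ((4*(-1))*(-63))*(-121) = -4*(-63)*(-121) = 252*(-121) = -30492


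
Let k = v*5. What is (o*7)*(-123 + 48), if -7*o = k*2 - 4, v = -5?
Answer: -4050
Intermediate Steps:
k = -25 (k = -5*5 = -25)
o = 54/7 (o = -(-25*2 - 4)/7 = -(-50 - 4)/7 = -⅐*(-54) = 54/7 ≈ 7.7143)
(o*7)*(-123 + 48) = ((54/7)*7)*(-123 + 48) = 54*(-75) = -4050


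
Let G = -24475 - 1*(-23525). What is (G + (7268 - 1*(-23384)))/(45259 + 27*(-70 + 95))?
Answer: 14851/22967 ≈ 0.64662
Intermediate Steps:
G = -950 (G = -24475 + 23525 = -950)
(G + (7268 - 1*(-23384)))/(45259 + 27*(-70 + 95)) = (-950 + (7268 - 1*(-23384)))/(45259 + 27*(-70 + 95)) = (-950 + (7268 + 23384))/(45259 + 27*25) = (-950 + 30652)/(45259 + 675) = 29702/45934 = 29702*(1/45934) = 14851/22967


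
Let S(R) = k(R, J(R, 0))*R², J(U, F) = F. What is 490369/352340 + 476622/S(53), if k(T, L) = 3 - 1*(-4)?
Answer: 177575121127/6928061420 ≈ 25.631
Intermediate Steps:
k(T, L) = 7 (k(T, L) = 3 + 4 = 7)
S(R) = 7*R²
490369/352340 + 476622/S(53) = 490369/352340 + 476622/((7*53²)) = 490369*(1/352340) + 476622/((7*2809)) = 490369/352340 + 476622/19663 = 177575121127/6928061420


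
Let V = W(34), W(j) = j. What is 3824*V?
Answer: 130016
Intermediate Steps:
V = 34
3824*V = 3824*34 = 130016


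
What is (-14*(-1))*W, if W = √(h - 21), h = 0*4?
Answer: 14*I*√21 ≈ 64.156*I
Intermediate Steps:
h = 0
W = I*√21 (W = √(0 - 21) = √(-21) = I*√21 ≈ 4.5826*I)
(-14*(-1))*W = (-14*(-1))*(I*√21) = 14*(I*√21) = 14*I*√21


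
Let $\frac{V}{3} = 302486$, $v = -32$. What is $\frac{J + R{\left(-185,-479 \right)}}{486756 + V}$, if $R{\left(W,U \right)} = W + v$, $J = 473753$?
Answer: $\frac{236768}{697107} \approx 0.33964$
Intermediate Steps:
$V = 907458$ ($V = 3 \cdot 302486 = 907458$)
$R{\left(W,U \right)} = -32 + W$ ($R{\left(W,U \right)} = W - 32 = -32 + W$)
$\frac{J + R{\left(-185,-479 \right)}}{486756 + V} = \frac{473753 - 217}{486756 + 907458} = \frac{473753 - 217}{1394214} = 473536 \cdot \frac{1}{1394214} = \frac{236768}{697107}$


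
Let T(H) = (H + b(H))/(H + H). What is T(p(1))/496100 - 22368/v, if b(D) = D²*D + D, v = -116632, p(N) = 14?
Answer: 126230811/657512900 ≈ 0.19198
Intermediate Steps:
b(D) = D + D³ (b(D) = D³ + D = D + D³)
T(H) = (H³ + 2*H)/(2*H) (T(H) = (H + (H + H³))/(H + H) = (H³ + 2*H)/((2*H)) = (H³ + 2*H)*(1/(2*H)) = (H³ + 2*H)/(2*H))
T(p(1))/496100 - 22368/v = (1 + (½)*14²)/496100 - 22368/(-116632) = (1 + (½)*196)*(1/496100) - 22368*(-1/116632) = (1 + 98)*(1/496100) + 2796/14579 = 99*(1/496100) + 2796/14579 = 9/45100 + 2796/14579 = 126230811/657512900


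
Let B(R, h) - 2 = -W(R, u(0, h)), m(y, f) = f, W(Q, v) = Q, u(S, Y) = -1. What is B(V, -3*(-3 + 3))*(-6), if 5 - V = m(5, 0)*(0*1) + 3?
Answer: 0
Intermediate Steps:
V = 2 (V = 5 - (0*(0*1) + 3) = 5 - (0*0 + 3) = 5 - (0 + 3) = 5 - 1*3 = 5 - 3 = 2)
B(R, h) = 2 - R
B(V, -3*(-3 + 3))*(-6) = (2 - 1*2)*(-6) = (2 - 2)*(-6) = 0*(-6) = 0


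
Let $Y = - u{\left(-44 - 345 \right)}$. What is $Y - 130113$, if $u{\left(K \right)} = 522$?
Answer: $-130635$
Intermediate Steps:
$Y = -522$ ($Y = \left(-1\right) 522 = -522$)
$Y - 130113 = -522 - 130113 = -130635$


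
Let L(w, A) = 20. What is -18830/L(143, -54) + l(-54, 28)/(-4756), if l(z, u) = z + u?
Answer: -1119437/1189 ≈ -941.49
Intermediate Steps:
l(z, u) = u + z
-18830/L(143, -54) + l(-54, 28)/(-4756) = -18830/20 + (28 - 54)/(-4756) = -18830*1/20 - 26*(-1/4756) = -1883/2 + 13/2378 = -1119437/1189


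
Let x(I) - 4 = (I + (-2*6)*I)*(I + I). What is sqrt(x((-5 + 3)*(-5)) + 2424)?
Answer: 2*sqrt(57) ≈ 15.100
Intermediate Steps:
x(I) = 4 - 22*I**2 (x(I) = 4 + (I + (-2*6)*I)*(I + I) = 4 + (I - 12*I)*(2*I) = 4 + (-11*I)*(2*I) = 4 - 22*I**2)
sqrt(x((-5 + 3)*(-5)) + 2424) = sqrt((4 - 22*25*(-5 + 3)**2) + 2424) = sqrt((4 - 22*(-2*(-5))**2) + 2424) = sqrt((4 - 22*10**2) + 2424) = sqrt((4 - 22*100) + 2424) = sqrt((4 - 2200) + 2424) = sqrt(-2196 + 2424) = sqrt(228) = 2*sqrt(57)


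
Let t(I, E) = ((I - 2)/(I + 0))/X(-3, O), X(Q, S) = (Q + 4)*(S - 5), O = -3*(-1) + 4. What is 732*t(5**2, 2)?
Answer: 8418/25 ≈ 336.72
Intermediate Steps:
O = 7 (O = 3 + 4 = 7)
X(Q, S) = (-5 + S)*(4 + Q) (X(Q, S) = (4 + Q)*(-5 + S) = (-5 + S)*(4 + Q))
t(I, E) = (-2 + I)/(2*I) (t(I, E) = ((I - 2)/(I + 0))/(-20 - 5*(-3) + 4*7 - 3*7) = ((-2 + I)/I)/(-20 + 15 + 28 - 21) = ((-2 + I)/I)/2 = ((-2 + I)/I)*(1/2) = (-2 + I)/(2*I))
732*t(5**2, 2) = 732*((-2 + 5**2)/(2*(5**2))) = 732*((1/2)*(-2 + 25)/25) = 732*((1/2)*(1/25)*23) = 732*(23/50) = 8418/25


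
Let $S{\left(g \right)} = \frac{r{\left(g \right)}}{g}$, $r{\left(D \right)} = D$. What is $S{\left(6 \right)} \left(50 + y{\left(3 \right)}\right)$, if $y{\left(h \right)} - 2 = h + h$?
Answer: $58$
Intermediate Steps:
$y{\left(h \right)} = 2 + 2 h$ ($y{\left(h \right)} = 2 + \left(h + h\right) = 2 + 2 h$)
$S{\left(g \right)} = 1$ ($S{\left(g \right)} = \frac{g}{g} = 1$)
$S{\left(6 \right)} \left(50 + y{\left(3 \right)}\right) = 1 \left(50 + \left(2 + 2 \cdot 3\right)\right) = 1 \left(50 + \left(2 + 6\right)\right) = 1 \left(50 + 8\right) = 1 \cdot 58 = 58$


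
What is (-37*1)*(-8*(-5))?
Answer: -1480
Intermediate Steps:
(-37*1)*(-8*(-5)) = -37*40 = -1480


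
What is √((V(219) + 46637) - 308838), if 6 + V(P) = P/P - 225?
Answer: 3*I*√29159 ≈ 512.28*I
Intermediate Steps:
V(P) = -230 (V(P) = -6 + (P/P - 225) = -6 + (1 - 225) = -6 - 224 = -230)
√((V(219) + 46637) - 308838) = √((-230 + 46637) - 308838) = √(46407 - 308838) = √(-262431) = 3*I*√29159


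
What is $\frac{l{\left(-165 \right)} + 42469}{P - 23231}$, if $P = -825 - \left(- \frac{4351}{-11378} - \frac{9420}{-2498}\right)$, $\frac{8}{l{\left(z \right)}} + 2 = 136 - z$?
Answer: $- \frac{180456223614158}{102234610907689} \approx -1.7651$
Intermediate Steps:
$l{\left(z \right)} = \frac{8}{134 - z}$ ($l{\left(z \right)} = \frac{8}{-2 - \left(-136 + z\right)} = \frac{8}{134 - z}$)
$P = - \frac{11783200429}{14211122}$ ($P = -825 - \left(\left(-4351\right) \left(- \frac{1}{11378}\right) - - \frac{4710}{1249}\right) = -825 - \left(\frac{4351}{11378} + \frac{4710}{1249}\right) = -825 - \frac{59024779}{14211122} = - \frac{11783200429}{14211122} \approx -829.15$)
$\frac{l{\left(-165 \right)} + 42469}{P - 23231} = \frac{- \frac{8}{-134 - 165} + 42469}{- \frac{11783200429}{14211122} - 23231} = \frac{- \frac{8}{-299} + 42469}{- \frac{341921775611}{14211122}} = \left(\left(-8\right) \left(- \frac{1}{299}\right) + 42469\right) \left(- \frac{14211122}{341921775611}\right) = \left(\frac{8}{299} + 42469\right) \left(- \frac{14211122}{341921775611}\right) = \frac{12698239}{299} \left(- \frac{14211122}{341921775611}\right) = - \frac{180456223614158}{102234610907689}$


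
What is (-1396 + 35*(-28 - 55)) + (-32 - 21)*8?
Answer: -4725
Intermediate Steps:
(-1396 + 35*(-28 - 55)) + (-32 - 21)*8 = (-1396 + 35*(-83)) - 53*8 = (-1396 - 2905) - 424 = -4301 - 424 = -4725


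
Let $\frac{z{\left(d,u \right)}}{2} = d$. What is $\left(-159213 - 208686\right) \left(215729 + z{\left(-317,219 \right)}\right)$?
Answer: $-79133235405$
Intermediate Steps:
$z{\left(d,u \right)} = 2 d$
$\left(-159213 - 208686\right) \left(215729 + z{\left(-317,219 \right)}\right) = \left(-159213 - 208686\right) \left(215729 + 2 \left(-317\right)\right) = - 367899 \left(215729 - 634\right) = \left(-367899\right) 215095 = -79133235405$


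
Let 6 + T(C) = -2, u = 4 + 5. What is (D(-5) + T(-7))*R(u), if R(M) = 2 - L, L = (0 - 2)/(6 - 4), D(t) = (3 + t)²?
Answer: -12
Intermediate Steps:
u = 9
L = -1 (L = -2/2 = -2*½ = -1)
T(C) = -8 (T(C) = -6 - 2 = -8)
R(M) = 3 (R(M) = 2 - 1*(-1) = 2 + 1 = 3)
(D(-5) + T(-7))*R(u) = ((3 - 5)² - 8)*3 = ((-2)² - 8)*3 = (4 - 8)*3 = -4*3 = -12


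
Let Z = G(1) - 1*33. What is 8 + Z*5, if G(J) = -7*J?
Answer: -192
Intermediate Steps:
Z = -40 (Z = -7*1 - 1*33 = -7 - 33 = -40)
8 + Z*5 = 8 - 40*5 = 8 - 200 = -192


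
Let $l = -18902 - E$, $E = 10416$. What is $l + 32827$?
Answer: $3509$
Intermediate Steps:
$l = -29318$ ($l = -18902 - 10416 = -29318$)
$l + 32827 = -29318 + 32827 = 3509$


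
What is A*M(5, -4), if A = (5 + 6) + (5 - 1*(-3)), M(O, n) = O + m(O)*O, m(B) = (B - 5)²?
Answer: 95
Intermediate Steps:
m(B) = (-5 + B)²
M(O, n) = O + O*(-5 + O)² (M(O, n) = O + (-5 + O)²*O = O + O*(-5 + O)²)
A = 19 (A = 11 + (5 + 3) = 11 + 8 = 19)
A*M(5, -4) = 19*(5*(1 + (-5 + 5)²)) = 19*(5*(1 + 0²)) = 19*(5*(1 + 0)) = 19*(5*1) = 19*5 = 95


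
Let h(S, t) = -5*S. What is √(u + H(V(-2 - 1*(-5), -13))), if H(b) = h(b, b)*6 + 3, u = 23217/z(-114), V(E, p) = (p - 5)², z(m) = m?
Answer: I*√14325430/38 ≈ 99.603*I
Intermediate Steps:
V(E, p) = (-5 + p)²
u = -7739/38 (u = 23217/(-114) = 23217*(-1/114) = -7739/38 ≈ -203.66)
H(b) = 3 - 30*b (H(b) = -5*b*6 + 3 = -30*b + 3 = 3 - 30*b)
√(u + H(V(-2 - 1*(-5), -13))) = √(-7739/38 + (3 - 30*(-5 - 13)²)) = √(-7739/38 + (3 - 30*(-18)²)) = √(-7739/38 + (3 - 30*324)) = √(-7739/38 + (3 - 9720)) = √(-7739/38 - 9717) = √(-376985/38) = I*√14325430/38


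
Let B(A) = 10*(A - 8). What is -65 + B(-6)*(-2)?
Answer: 215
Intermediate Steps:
B(A) = -80 + 10*A (B(A) = 10*(-8 + A) = -80 + 10*A)
-65 + B(-6)*(-2) = -65 + (-80 + 10*(-6))*(-2) = -65 + (-80 - 60)*(-2) = -65 - 140*(-2) = -65 + 280 = 215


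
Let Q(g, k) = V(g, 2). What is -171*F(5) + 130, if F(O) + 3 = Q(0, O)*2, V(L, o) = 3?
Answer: -383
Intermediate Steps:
Q(g, k) = 3
F(O) = 3 (F(O) = -3 + 3*2 = -3 + 6 = 3)
-171*F(5) + 130 = -171*3 + 130 = -513 + 130 = -383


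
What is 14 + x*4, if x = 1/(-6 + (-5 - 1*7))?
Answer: 124/9 ≈ 13.778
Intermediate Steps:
x = -1/18 (x = 1/(-6 + (-5 - 7)) = 1/(-6 - 12) = 1/(-18) = -1/18 ≈ -0.055556)
14 + x*4 = 14 - 1/18*4 = 14 - 2/9 = 124/9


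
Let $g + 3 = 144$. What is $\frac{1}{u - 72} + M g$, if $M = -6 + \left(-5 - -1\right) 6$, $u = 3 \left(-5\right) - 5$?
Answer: $- \frac{389161}{92} \approx -4230.0$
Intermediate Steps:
$u = -20$ ($u = -15 - 5 = -20$)
$g = 141$ ($g = -3 + 144 = 141$)
$M = -30$ ($M = -6 + \left(-5 + 1\right) 6 = -6 - 24 = -30$)
$\frac{1}{u - 72} + M g = \frac{1}{-20 - 72} - 4230 = \frac{1}{-92} - 4230 = - \frac{1}{92} - 4230 = - \frac{389161}{92}$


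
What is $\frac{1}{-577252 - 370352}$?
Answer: $- \frac{1}{947604} \approx -1.0553 \cdot 10^{-6}$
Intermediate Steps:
$\frac{1}{-577252 - 370352} = \frac{1}{-947604} = - \frac{1}{947604}$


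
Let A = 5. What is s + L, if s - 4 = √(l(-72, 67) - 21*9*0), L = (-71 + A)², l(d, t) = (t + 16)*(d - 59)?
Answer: 4360 + I*√10873 ≈ 4360.0 + 104.27*I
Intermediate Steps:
l(d, t) = (-59 + d)*(16 + t) (l(d, t) = (16 + t)*(-59 + d) = (-59 + d)*(16 + t))
L = 4356 (L = (-71 + 5)² = (-66)² = 4356)
s = 4 + I*√10873 (s = 4 + √((-944 - 59*67 + 16*(-72) - 72*67) - 21*9*0) = 4 + √((-944 - 3953 - 1152 - 4824) - 189*0) = 4 + √(-10873 + 0) = 4 + √(-10873) = 4 + I*√10873 ≈ 4.0 + 104.27*I)
s + L = (4 + I*√10873) + 4356 = 4360 + I*√10873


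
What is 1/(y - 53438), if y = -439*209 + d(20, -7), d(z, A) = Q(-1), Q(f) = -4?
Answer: -1/145193 ≈ -6.8874e-6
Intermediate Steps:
d(z, A) = -4
y = -91755 (y = -439*209 - 4 = -91751 - 4 = -91755)
1/(y - 53438) = 1/(-91755 - 53438) = 1/(-145193) = -1/145193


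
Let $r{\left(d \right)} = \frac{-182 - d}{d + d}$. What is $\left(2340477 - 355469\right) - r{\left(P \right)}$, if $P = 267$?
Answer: $\frac{1059994721}{534} \approx 1.985 \cdot 10^{6}$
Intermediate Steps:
$r{\left(d \right)} = \frac{-182 - d}{2 d}$
$\left(2340477 - 355469\right) - r{\left(P \right)} = \left(2340477 - 355469\right) - \frac{-182 - 267}{2 \cdot 267} = \left(2340477 - 355469\right) - \frac{1}{2} \cdot \frac{1}{267} \left(-182 - 267\right) = 1985008 - \frac{1}{2} \cdot \frac{1}{267} \left(-449\right) = 1985008 - - \frac{449}{534} = 1985008 + \frac{449}{534} = \frac{1059994721}{534}$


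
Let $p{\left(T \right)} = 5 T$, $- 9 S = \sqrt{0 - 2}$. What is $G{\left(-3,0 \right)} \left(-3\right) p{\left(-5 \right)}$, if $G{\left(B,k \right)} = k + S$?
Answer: $- \frac{25 i \sqrt{2}}{3} \approx - 11.785 i$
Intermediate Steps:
$S = - \frac{i \sqrt{2}}{9}$ ($S = - \frac{\sqrt{0 - 2}}{9} = - \frac{\sqrt{-2}}{9} = - \frac{i \sqrt{2}}{9} \approx - 0.15713 i$)
$G{\left(B,k \right)} = k - \frac{i \sqrt{2}}{9}$
$G{\left(-3,0 \right)} \left(-3\right) p{\left(-5 \right)} = \left(0 - \frac{i \sqrt{2}}{9}\right) \left(-3\right) 5 \left(-5\right) = - \frac{i \sqrt{2}}{9} \left(-3\right) \left(-25\right) = \frac{i \sqrt{2}}{3} \left(-25\right) = - \frac{25 i \sqrt{2}}{3}$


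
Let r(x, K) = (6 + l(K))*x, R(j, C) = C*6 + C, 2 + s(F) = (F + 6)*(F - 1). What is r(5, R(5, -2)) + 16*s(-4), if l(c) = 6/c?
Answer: -1149/7 ≈ -164.14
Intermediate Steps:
s(F) = -2 + (-1 + F)*(6 + F) (s(F) = -2 + (F + 6)*(F - 1) = -2 + (6 + F)*(-1 + F) = -2 + (-1 + F)*(6 + F))
R(j, C) = 7*C (R(j, C) = 6*C + C = 7*C)
r(x, K) = x*(6 + 6/K) (r(x, K) = (6 + 6/K)*x = x*(6 + 6/K))
r(5, R(5, -2)) + 16*s(-4) = 6*5*(1 + 7*(-2))/(7*(-2)) + 16*(-8 + (-4)**2 + 5*(-4)) = 6*5*(1 - 14)/(-14) + 16*(-8 + 16 - 20) = 6*5*(-1/14)*(-13) + 16*(-12) = 195/7 - 192 = -1149/7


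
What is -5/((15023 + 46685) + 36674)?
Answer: -5/98382 ≈ -5.0822e-5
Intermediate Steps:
-5/((15023 + 46685) + 36674) = -5/(61708 + 36674) = -5/98382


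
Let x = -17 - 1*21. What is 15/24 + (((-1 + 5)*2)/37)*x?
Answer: -2247/296 ≈ -7.5912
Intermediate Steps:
x = -38 (x = -17 - 21 = -38)
15/24 + (((-1 + 5)*2)/37)*x = 15/24 + (((-1 + 5)*2)/37)*(-38) = 15*(1/24) + ((4*2)*(1/37))*(-38) = 5/8 + (8*(1/37))*(-38) = 5/8 + (8/37)*(-38) = 5/8 - 304/37 = -2247/296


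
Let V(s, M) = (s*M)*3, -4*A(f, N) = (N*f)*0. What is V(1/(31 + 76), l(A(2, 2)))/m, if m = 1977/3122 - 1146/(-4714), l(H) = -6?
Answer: -44151324/230003455 ≈ -0.19196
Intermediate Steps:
A(f, N) = 0 (A(f, N) = -N*f*0/4 = -¼*0 = 0)
V(s, M) = 3*M*s (V(s, M) = (M*s)*3 = 3*M*s)
m = 6448695/7358554 (m = 1977*(1/3122) - 1146*(-1/4714) = 1977/3122 + 573/2357 = 6448695/7358554 ≈ 0.87635)
V(1/(31 + 76), l(A(2, 2)))/m = (3*(-6)/(31 + 76))/(6448695/7358554) = (3*(-6)/107)*(7358554/6448695) = (3*(-6)*(1/107))*(7358554/6448695) = -18/107*7358554/6448695 = -44151324/230003455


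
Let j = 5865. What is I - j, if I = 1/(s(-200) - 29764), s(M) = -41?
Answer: -174806326/29805 ≈ -5865.0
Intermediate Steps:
I = -1/29805 (I = 1/(-41 - 29764) = 1/(-29805) = -1/29805 ≈ -3.3551e-5)
I - j = -1/29805 - 1*5865 = -1/29805 - 5865 = -174806326/29805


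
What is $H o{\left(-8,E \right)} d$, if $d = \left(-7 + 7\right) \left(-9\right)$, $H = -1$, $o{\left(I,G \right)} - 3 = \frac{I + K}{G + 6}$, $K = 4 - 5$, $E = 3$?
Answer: $0$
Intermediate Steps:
$K = -1$ ($K = 4 - 5 = -1$)
$o{\left(I,G \right)} = 3 + \frac{-1 + I}{6 + G}$ ($o{\left(I,G \right)} = 3 + \frac{I - 1}{G + 6} = 3 + \frac{-1 + I}{6 + G}$)
$d = 0$ ($d = 0 \left(-9\right) = 0$)
$H o{\left(-8,E \right)} d = - \frac{17 - 8 + 3 \cdot 3}{6 + 3} \cdot 0 = - \frac{17 - 8 + 9}{9} \cdot 0 = - \frac{18}{9} \cdot 0 = \left(-1\right) 2 \cdot 0 = \left(-2\right) 0 = 0$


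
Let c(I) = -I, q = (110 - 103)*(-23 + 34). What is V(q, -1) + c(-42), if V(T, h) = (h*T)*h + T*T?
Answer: 6048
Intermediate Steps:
q = 77 (q = 7*11 = 77)
V(T, h) = T² + T*h² (V(T, h) = (T*h)*h + T² = T*h² + T² = T² + T*h²)
V(q, -1) + c(-42) = 77*(77 + (-1)²) - 1*(-42) = 77*(77 + 1) + 42 = 77*78 + 42 = 6006 + 42 = 6048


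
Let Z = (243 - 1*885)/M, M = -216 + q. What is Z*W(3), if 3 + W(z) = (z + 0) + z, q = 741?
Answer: -642/175 ≈ -3.6686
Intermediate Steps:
M = 525 (M = -216 + 741 = 525)
W(z) = -3 + 2*z (W(z) = -3 + ((z + 0) + z) = -3 + (z + z) = -3 + 2*z)
Z = -214/175 (Z = (243 - 1*885)/525 = (243 - 885)*(1/525) = -642*1/525 = -214/175 ≈ -1.2229)
Z*W(3) = -214*(-3 + 2*3)/175 = -214*(-3 + 6)/175 = -214/175*3 = -642/175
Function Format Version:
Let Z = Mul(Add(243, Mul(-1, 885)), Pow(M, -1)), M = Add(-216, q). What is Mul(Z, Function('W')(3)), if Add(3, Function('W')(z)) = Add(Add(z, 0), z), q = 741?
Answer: Rational(-642, 175) ≈ -3.6686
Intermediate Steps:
M = 525 (M = Add(-216, 741) = 525)
Function('W')(z) = Add(-3, Mul(2, z)) (Function('W')(z) = Add(-3, Add(Add(z, 0), z)) = Add(-3, Add(z, z)) = Add(-3, Mul(2, z)))
Z = Rational(-214, 175) (Z = Mul(Add(243, Mul(-1, 885)), Pow(525, -1)) = Mul(Add(243, -885), Rational(1, 525)) = Mul(-642, Rational(1, 525)) = Rational(-214, 175) ≈ -1.2229)
Mul(Z, Function('W')(3)) = Mul(Rational(-214, 175), Add(-3, Mul(2, 3))) = Mul(Rational(-214, 175), Add(-3, 6)) = Mul(Rational(-214, 175), 3) = Rational(-642, 175)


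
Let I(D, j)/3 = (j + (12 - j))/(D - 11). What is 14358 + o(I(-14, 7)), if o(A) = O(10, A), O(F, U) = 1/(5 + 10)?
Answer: 215371/15 ≈ 14358.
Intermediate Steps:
I(D, j) = 36/(-11 + D) (I(D, j) = 3*((j + (12 - j))/(D - 11)) = 3*(12/(-11 + D)) = 36/(-11 + D))
O(F, U) = 1/15
o(A) = 1/15
14358 + o(I(-14, 7)) = 14358 + 1/15 = 215371/15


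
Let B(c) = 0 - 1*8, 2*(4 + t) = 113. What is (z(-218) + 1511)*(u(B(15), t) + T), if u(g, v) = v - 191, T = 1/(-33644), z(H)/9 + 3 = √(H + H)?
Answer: -1728746845/8411 - 41937255*I*√109/16822 ≈ -2.0553e+5 - 26028.0*I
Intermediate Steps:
t = 105/2 (t = -4 + (½)*113 = -4 + 113/2 = 105/2 ≈ 52.500)
z(H) = -27 + 9*√2*√H (z(H) = -27 + 9*√(H + H) = -27 + 9*√(2*H) = -27 + 9*(√2*√H) = -27 + 9*√2*√H)
B(c) = -8 (B(c) = 0 - 8 = -8)
T = -1/33644 ≈ -2.9723e-5
u(g, v) = -191 + v
(z(-218) + 1511)*(u(B(15), t) + T) = ((-27 + 9*√2*√(-218)) + 1511)*((-191 + 105/2) - 1/33644) = ((-27 + 9*√2*(I*√218)) + 1511)*(-277/2 - 1/33644) = ((-27 + 18*I*√109) + 1511)*(-4659695/33644) = (1484 + 18*I*√109)*(-4659695/33644) = -1728746845/8411 - 41937255*I*√109/16822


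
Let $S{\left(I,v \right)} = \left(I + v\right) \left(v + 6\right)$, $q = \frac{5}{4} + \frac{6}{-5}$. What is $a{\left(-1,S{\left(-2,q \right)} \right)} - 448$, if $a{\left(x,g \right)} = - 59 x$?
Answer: $-389$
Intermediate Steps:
$q = \frac{1}{20}$ ($q = 5 \cdot \frac{1}{4} + 6 \left(- \frac{1}{5}\right) = \frac{5}{4} - \frac{6}{5} = \frac{1}{20} \approx 0.05$)
$S{\left(I,v \right)} = \left(6 + v\right) \left(I + v\right)$ ($S{\left(I,v \right)} = \left(I + v\right) \left(6 + v\right) = \left(6 + v\right) \left(I + v\right)$)
$a{\left(-1,S{\left(-2,q \right)} \right)} - 448 = \left(-59\right) \left(-1\right) - 448 = 59 - 448 = -389$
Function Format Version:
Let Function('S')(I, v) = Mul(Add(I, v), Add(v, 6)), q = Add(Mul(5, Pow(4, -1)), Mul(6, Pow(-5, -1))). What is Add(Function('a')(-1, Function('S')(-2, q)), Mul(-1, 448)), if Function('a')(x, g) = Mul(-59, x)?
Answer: -389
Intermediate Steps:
q = Rational(1, 20) (q = Add(Mul(5, Rational(1, 4)), Mul(6, Rational(-1, 5))) = Add(Rational(5, 4), Rational(-6, 5)) = Rational(1, 20) ≈ 0.050000)
Function('S')(I, v) = Mul(Add(6, v), Add(I, v)) (Function('S')(I, v) = Mul(Add(I, v), Add(6, v)) = Mul(Add(6, v), Add(I, v)))
Add(Function('a')(-1, Function('S')(-2, q)), Mul(-1, 448)) = Add(Mul(-59, -1), Mul(-1, 448)) = Add(59, -448) = -389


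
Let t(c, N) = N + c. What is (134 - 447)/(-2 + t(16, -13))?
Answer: -313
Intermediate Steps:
(134 - 447)/(-2 + t(16, -13)) = (134 - 447)/(-2 + (-13 + 16)) = -313/(-2 + 3) = -313/1 = -313*1 = -313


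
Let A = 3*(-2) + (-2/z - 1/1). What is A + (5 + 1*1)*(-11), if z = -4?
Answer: -145/2 ≈ -72.500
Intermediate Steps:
A = -13/2 (A = 3*(-2) + (-2/(-4) - 1/1) = -6 + (-2*(-¼) - 1*1) = -6 + (½ - 1) = -6 - ½ = -13/2 ≈ -6.5000)
A + (5 + 1*1)*(-11) = -13/2 + (5 + 1*1)*(-11) = -13/2 + (5 + 1)*(-11) = -13/2 + 6*(-11) = -13/2 - 66 = -145/2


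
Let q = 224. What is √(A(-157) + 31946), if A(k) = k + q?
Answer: 3*√3557 ≈ 178.92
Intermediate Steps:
A(k) = 224 + k (A(k) = k + 224 = 224 + k)
√(A(-157) + 31946) = √((224 - 157) + 31946) = √(67 + 31946) = √32013 = 3*√3557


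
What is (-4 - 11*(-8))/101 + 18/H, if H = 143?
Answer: 13830/14443 ≈ 0.95756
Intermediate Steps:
(-4 - 11*(-8))/101 + 18/H = (-4 - 11*(-8))/101 + 18/143 = (-4 + 88)*(1/101) + 18*(1/143) = 84*(1/101) + 18/143 = 84/101 + 18/143 = 13830/14443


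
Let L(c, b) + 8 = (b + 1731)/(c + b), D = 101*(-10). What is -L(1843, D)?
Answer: 849/119 ≈ 7.1345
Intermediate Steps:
D = -1010
L(c, b) = -8 + (1731 + b)/(b + c) (L(c, b) = -8 + (b + 1731)/(c + b) = -8 + (1731 + b)/(b + c))
-L(1843, D) = -(1731 - 8*1843 - 7*(-1010))/(-1010 + 1843) = -(1731 - 14744 + 7070)/833 = -(-5943)/833 = -1*(-849/119) = 849/119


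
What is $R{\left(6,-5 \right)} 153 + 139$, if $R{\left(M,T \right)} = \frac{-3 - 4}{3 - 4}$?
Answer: $1210$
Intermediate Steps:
$R{\left(M,T \right)} = 7$ ($R{\left(M,T \right)} = - \frac{7}{-1} = \left(-7\right) \left(-1\right) = 7$)
$R{\left(6,-5 \right)} 153 + 139 = 7 \cdot 153 + 139 = 1071 + 139 = 1210$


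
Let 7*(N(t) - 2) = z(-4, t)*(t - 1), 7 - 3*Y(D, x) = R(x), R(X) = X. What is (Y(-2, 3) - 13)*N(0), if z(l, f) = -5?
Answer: -95/3 ≈ -31.667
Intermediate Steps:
Y(D, x) = 7/3 - x/3
N(t) = 19/7 - 5*t/7 (N(t) = 2 + (-5*(t - 1))/7 = 2 + (-5*(-1 + t))/7 = 2 + (5 - 5*t)/7 = 2 + (5/7 - 5*t/7) = 19/7 - 5*t/7)
(Y(-2, 3) - 13)*N(0) = ((7/3 - 1/3*3) - 13)*(19/7 - 5/7*0) = ((7/3 - 1) - 13)*(19/7 + 0) = (4/3 - 13)*(19/7) = -35/3*19/7 = -95/3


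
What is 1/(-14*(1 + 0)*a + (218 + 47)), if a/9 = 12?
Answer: -1/1247 ≈ -0.00080192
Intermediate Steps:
a = 108 (a = 9*12 = 108)
1/(-14*(1 + 0)*a + (218 + 47)) = 1/(-14*(1 + 0)*108 + (218 + 47)) = 1/(-14*108 + 265) = 1/(-1512 + 265) = 1/(-1247) = -1/1247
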